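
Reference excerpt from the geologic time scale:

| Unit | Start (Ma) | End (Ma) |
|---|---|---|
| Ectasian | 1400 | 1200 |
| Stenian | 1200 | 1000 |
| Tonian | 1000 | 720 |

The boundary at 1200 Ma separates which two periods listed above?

Ectasian and Stenian

The Ectasian ends at 1200 Ma and the Stenian begins at 1200 Ma, so they share that boundary.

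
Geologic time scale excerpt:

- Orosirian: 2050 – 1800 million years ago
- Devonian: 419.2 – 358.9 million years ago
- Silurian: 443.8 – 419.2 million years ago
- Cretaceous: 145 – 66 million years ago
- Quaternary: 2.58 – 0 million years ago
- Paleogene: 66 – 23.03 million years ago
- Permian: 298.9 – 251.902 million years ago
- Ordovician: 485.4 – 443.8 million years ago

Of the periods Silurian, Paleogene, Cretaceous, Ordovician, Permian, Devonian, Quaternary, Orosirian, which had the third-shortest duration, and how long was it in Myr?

Durations: Silurian 24.6; Paleogene 42.97; Cretaceous 79; Ordovician 41.6; Permian 46.998; Devonian 60.3; Quaternary 2.58; Orosirian 250 Myr.
Sorted shortest-first: Quaternary (2.58), Silurian (24.6), Ordovician (41.6), Paleogene (42.97), Permian (46.998), Devonian (60.3), Cretaceous (79), Orosirian (250).
The third shortest is Ordovician at 41.6 Myr.

Ordovician, 41.6 million years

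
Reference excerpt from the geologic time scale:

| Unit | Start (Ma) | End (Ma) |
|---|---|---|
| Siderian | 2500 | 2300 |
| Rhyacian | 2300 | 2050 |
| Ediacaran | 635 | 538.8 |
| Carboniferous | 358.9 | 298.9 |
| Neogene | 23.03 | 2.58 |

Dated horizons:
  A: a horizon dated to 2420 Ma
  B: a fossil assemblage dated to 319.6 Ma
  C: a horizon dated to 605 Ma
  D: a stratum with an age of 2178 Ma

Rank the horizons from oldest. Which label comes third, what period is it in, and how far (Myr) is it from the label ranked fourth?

C, in the Ediacaran; 285.4 million years to B

Sorted oldest-first by Ma: A (2420), D (2178), C (605), B (319.6).
The third oldest is C at 605 Ma, which lies in 635–538.8 Ma: the Ediacaran.
The fourth oldest is B at 319.6 Ma; separation = |605 − 319.6| = 285.4 Myr.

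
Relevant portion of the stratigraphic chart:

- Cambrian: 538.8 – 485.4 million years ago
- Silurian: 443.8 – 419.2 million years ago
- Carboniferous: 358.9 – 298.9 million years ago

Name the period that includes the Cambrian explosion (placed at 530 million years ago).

Cambrian

530 Ma lies between 538.8 and 485.4 Ma, so it falls in the Cambrian.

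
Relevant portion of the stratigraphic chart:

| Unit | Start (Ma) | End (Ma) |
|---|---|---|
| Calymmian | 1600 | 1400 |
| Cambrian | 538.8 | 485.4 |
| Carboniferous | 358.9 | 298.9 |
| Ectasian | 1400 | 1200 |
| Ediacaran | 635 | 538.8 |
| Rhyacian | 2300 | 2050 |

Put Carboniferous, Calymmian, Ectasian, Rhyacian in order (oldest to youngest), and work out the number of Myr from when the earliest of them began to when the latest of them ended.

Rhyacian, Calymmian, Ectasian, Carboniferous; total span 2001.1 Myr

From the excerpt: Carboniferous 358.9–298.9; Calymmian 1600–1400; Ectasian 1400–1200; Rhyacian 2300–2050 (Ma).
Larger Ma is earlier, so the oldest is Rhyacian and the youngest is Carboniferous; oldest to youngest: Rhyacian, Calymmian, Ectasian, Carboniferous.
Oldest start 2300 minus youngest end 298.9 gives 2001.1 Myr overall.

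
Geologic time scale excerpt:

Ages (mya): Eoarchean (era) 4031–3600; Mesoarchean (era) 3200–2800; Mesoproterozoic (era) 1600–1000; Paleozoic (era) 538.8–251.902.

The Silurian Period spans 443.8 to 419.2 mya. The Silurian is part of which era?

Paleozoic

The Silurian (443.8–419.2 Ma) lies entirely within 538.8–251.902 Ma, the Paleozoic Era.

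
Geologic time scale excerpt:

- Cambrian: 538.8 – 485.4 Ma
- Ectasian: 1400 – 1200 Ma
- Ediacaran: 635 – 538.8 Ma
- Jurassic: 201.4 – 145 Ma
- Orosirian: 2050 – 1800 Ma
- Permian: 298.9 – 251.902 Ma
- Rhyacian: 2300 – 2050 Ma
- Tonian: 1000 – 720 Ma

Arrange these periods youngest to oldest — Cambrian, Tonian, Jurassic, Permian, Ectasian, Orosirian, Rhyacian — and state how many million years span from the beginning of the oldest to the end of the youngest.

Start ages (Ma): Rhyacian 2300, Orosirian 2050, Ectasian 1400, Tonian 1000, Cambrian 538.8, Permian 298.9, Jurassic 201.4.
Ordered youngest to oldest: Jurassic, Permian, Cambrian, Tonian, Ectasian, Orosirian, Rhyacian.
Span = 2300 − 145 = 2155 Myr.

Jurassic → Permian → Cambrian → Tonian → Ectasian → Orosirian → Rhyacian; total span 2155 Myr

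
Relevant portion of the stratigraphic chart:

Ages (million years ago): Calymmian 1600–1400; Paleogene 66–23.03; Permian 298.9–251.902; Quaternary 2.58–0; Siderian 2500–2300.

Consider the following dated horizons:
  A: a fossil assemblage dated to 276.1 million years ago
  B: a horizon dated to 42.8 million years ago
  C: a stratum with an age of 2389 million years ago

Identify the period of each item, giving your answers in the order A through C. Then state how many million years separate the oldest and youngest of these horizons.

Match each age against the start–end ranges in the excerpt: A = 276.1 Ma → Permian (298.9–251.902); B = 42.8 Ma → Paleogene (66–23.03); C = 2389 Ma → Siderian (2500–2300).
The largest age is 2389 Ma and the smallest is 42.8 Ma; their difference is 2346.2 Myr.

A — Permian; B — Paleogene; C — Siderian; span 2346.2 million years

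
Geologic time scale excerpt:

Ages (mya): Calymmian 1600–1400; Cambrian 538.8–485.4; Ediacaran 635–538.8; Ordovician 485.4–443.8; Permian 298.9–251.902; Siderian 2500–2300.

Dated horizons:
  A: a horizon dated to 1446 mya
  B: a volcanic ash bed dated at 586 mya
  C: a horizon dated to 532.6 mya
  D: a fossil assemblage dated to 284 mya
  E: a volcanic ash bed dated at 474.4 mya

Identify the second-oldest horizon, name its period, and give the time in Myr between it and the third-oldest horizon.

B, in the Ediacaran; 53.4 million years to C

Sorted oldest-first by Ma: A (1446), B (586), C (532.6), E (474.4), D (284).
The second oldest is B at 586 Ma, which lies in 635–538.8 Ma: the Ediacaran.
The third oldest is C at 532.6 Ma; separation = |586 − 532.6| = 53.4 Myr.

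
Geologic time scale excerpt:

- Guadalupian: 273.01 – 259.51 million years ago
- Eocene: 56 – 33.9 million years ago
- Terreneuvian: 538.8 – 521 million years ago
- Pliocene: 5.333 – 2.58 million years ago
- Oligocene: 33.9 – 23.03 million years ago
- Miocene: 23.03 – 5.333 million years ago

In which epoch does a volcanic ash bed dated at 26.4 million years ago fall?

26.4 Ma lies between 33.9 and 23.03 Ma, so it falls in the Oligocene.

Oligocene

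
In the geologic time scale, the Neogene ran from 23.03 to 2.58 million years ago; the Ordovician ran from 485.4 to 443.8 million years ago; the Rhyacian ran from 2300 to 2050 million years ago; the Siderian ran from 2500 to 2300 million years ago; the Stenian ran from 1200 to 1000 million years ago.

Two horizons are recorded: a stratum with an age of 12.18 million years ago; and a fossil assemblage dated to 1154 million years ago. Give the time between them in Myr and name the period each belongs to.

1141.82 million years apart; the first in the Neogene, the second in the Stenian

Elapsed time: 1154 − 12.18 = 1141.82 Myr.
12.18 Ma lies within 23.03–2.58 Ma: Neogene.
1154 Ma lies within 1200–1000 Ma: Stenian.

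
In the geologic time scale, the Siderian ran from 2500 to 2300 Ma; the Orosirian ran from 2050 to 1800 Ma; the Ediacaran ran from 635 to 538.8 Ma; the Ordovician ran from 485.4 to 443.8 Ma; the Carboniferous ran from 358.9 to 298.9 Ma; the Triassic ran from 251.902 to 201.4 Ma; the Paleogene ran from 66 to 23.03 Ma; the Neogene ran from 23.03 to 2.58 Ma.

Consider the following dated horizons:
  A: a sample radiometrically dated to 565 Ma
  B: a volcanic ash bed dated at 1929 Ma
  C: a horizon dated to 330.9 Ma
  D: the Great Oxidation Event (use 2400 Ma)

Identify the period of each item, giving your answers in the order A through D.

A — Ediacaran; B — Orosirian; C — Carboniferous; D — Siderian

Match each age against the start–end ranges in the excerpt: A = 565 Ma → Ediacaran (635–538.8); B = 1929 Ma → Orosirian (2050–1800); C = 330.9 Ma → Carboniferous (358.9–298.9); D = 2400 Ma → Siderian (2500–2300).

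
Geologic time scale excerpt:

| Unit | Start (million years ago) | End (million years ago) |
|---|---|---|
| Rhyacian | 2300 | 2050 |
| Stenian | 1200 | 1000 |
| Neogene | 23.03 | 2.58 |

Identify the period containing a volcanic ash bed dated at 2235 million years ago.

2235 Ma lies between 2300 and 2050 Ma, so it falls in the Rhyacian.

Rhyacian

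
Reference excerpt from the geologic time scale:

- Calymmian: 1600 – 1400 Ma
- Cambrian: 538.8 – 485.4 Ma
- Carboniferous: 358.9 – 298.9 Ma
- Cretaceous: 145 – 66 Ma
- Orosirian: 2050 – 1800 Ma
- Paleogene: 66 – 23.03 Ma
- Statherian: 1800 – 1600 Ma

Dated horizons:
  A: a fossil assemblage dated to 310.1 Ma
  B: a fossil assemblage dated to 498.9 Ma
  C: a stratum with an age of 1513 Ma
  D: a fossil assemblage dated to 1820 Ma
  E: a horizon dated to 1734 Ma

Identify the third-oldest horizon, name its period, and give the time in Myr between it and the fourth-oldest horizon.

C, in the Calymmian; 1014.1 million years to B

Larger Ma means older, so oldest first: D 1820 > E 1734 > C 1513 > B 498.9 > A 310.1.
Counting 3 along gives C (1513 Ma); the excerpt puts that inside the Calymmian, 1600–1400 Ma.
Next in line is B (498.9 Ma), and 1513 − 498.9 = 1014.1 Myr.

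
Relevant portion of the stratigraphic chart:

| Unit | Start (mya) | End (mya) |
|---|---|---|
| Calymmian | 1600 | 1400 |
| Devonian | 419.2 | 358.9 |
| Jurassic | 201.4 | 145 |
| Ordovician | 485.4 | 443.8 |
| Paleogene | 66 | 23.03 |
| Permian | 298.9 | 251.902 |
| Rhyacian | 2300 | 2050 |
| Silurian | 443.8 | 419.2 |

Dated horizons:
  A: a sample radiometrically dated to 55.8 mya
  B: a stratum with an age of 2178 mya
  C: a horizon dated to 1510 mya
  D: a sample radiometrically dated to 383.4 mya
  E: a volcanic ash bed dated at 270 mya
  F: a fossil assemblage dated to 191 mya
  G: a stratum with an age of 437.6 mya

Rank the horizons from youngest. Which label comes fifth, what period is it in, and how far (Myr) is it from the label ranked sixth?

G, in the Silurian; 1072.4 million years to C

Smaller Ma means younger, so youngest first: A 55.8 < F 191 < E 270 < D 383.4 < G 437.6 < C 1510 < B 2178.
Counting 5 along gives G (437.6 Ma); the excerpt puts that inside the Silurian, 443.8–419.2 Ma.
Next in line is C (1510 Ma), and 1510 − 437.6 = 1072.4 Myr.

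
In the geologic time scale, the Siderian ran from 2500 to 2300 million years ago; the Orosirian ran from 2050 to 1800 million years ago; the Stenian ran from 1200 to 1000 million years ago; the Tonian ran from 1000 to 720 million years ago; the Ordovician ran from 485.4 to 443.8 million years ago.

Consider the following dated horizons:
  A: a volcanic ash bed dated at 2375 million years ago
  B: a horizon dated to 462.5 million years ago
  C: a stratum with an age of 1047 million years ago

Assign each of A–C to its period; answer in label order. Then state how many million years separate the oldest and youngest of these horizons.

A — Siderian; B — Ordovician; C — Stenian; span 1912.5 million years

Match each age against the start–end ranges in the excerpt: A = 2375 Ma → Siderian (2500–2300); B = 462.5 Ma → Ordovician (485.4–443.8); C = 1047 Ma → Stenian (1200–1000).
The largest age is 2375 Ma and the smallest is 462.5 Ma; their difference is 1912.5 Myr.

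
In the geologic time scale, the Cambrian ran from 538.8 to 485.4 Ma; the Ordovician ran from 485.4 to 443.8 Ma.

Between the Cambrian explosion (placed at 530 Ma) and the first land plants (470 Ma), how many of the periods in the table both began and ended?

Checking each listed span, none has both start < 530 Ma and end > 470 Ma — every period straddles one of the two dates or lies outside them — so the count is 0.

0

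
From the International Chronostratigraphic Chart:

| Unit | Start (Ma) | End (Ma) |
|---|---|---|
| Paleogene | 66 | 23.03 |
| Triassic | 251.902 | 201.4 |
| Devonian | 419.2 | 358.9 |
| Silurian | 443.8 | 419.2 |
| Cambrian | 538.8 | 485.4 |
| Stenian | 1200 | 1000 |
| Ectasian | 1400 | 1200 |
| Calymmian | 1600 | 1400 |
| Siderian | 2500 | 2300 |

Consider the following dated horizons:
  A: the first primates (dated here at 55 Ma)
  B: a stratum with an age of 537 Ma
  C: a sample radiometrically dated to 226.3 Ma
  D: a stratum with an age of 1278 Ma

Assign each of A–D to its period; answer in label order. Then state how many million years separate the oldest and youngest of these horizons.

A: 55 Ma lies in 66–23.03 Ma, so Paleogene.
B: 537 Ma lies in 538.8–485.4 Ma, so Cambrian.
C: 226.3 Ma lies in 251.902–201.4 Ma, so Triassic.
D: 1278 Ma lies in 1400–1200 Ma, so Ectasian.
Oldest = 1278 Ma, youngest = 55 Ma → span 1223 Myr.

A — Paleogene; B — Cambrian; C — Triassic; D — Ectasian; span 1223 million years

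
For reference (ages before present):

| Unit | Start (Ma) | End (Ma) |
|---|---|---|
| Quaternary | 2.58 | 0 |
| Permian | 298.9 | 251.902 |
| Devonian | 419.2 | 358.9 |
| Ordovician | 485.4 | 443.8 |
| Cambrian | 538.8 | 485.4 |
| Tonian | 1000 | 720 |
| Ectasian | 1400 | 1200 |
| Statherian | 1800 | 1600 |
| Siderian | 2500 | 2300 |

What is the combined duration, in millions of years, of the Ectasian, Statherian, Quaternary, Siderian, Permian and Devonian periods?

Each duration: Ectasian = 200; Statherian = 200; Quaternary = 2.58; Siderian = 200; Permian = 46.998; Devonian = 60.3.
Sum: 200 + 200 + 2.58 + 200 + 46.998 + 60.3 = 709.878 Myr.

709.878 million years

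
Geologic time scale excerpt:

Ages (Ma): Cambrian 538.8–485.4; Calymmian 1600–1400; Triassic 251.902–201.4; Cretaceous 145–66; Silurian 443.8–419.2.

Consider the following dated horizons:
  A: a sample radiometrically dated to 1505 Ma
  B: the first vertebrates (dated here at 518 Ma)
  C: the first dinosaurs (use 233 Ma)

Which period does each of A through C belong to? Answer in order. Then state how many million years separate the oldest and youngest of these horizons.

A — Calymmian; B — Cambrian; C — Triassic; span 1272 million years

Match each age against the start–end ranges in the excerpt: A = 1505 Ma → Calymmian (1600–1400); B = 518 Ma → Cambrian (538.8–485.4); C = 233 Ma → Triassic (251.902–201.4).
The largest age is 1505 Ma and the smallest is 233 Ma; their difference is 1272 Myr.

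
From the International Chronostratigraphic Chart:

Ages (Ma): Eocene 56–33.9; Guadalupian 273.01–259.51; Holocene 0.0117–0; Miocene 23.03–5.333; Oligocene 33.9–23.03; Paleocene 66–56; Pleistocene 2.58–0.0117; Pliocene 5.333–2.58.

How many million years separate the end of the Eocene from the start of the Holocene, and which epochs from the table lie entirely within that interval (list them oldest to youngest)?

33.8883 million years; Oligocene, Miocene, Pliocene, Pleistocene

The Eocene closes at 33.9 Ma and the Holocene opens at 0.0117 Ma, so the interval is 33.9 − 0.0117 = 33.8883 Myr.
An epoch fits inside if it starts at or after 33.9 Ma and ends at or before 0.0117 Ma; oldest first that gives Oligocene, Miocene, Pliocene, Pleistocene.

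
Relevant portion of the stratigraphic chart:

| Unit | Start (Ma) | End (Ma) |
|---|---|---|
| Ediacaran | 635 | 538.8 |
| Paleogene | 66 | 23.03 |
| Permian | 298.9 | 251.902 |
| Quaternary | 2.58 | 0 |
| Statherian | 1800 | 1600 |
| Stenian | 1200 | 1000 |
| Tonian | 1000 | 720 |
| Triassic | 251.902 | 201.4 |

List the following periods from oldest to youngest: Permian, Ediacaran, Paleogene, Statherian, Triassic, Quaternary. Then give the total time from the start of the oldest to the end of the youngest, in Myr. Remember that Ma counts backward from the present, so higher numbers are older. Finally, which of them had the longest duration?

Start ages (Ma): Statherian 1800, Ediacaran 635, Permian 298.9, Triassic 251.902, Paleogene 66, Quaternary 2.58.
Ordered oldest to youngest: Statherian, Ediacaran, Permian, Triassic, Paleogene, Quaternary.
Span = 1800 − 0 = 1800 Myr.
Durations: Triassic 50.502, Quaternary 2.58, Paleogene 42.97, Ediacaran 96.2, Permian 46.998, Statherian 200 → longest is Statherian (200 Myr).

Statherian, Ediacaran, Permian, Triassic, Paleogene, Quaternary; total span 1800 Myr; longest is Statherian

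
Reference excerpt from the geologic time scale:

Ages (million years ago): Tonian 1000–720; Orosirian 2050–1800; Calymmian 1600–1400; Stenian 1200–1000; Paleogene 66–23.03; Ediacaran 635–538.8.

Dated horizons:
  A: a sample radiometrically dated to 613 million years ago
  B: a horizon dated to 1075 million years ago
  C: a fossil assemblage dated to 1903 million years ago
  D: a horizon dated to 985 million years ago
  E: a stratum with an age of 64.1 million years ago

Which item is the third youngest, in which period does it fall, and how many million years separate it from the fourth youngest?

D, in the Tonian; 90 million years to B

Sorted youngest-first by Ma: E (64.1), A (613), D (985), B (1075), C (1903).
The third youngest is D at 985 Ma, which lies in 1000–720 Ma: the Tonian.
The fourth youngest is B at 1075 Ma; separation = |985 − 1075| = 90 Myr.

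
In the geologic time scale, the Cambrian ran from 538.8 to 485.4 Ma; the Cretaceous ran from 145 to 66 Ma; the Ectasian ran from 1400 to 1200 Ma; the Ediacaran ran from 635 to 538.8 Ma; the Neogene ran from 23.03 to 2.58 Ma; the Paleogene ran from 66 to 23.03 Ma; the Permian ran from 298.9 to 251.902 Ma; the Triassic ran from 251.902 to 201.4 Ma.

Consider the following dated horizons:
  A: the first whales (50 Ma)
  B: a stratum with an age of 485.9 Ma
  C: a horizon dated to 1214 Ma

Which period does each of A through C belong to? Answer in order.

A — Paleogene; B — Cambrian; C — Ectasian

Match each age against the start–end ranges in the excerpt: A = 50 Ma → Paleogene (66–23.03); B = 485.9 Ma → Cambrian (538.8–485.4); C = 1214 Ma → Ectasian (1400–1200).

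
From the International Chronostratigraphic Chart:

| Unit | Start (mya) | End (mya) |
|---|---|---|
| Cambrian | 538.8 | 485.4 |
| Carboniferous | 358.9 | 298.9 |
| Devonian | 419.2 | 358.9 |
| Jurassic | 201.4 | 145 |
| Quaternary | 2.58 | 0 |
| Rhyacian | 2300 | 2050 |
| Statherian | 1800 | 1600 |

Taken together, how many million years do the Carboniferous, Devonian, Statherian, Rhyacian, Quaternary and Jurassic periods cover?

629.28 million years

Each duration: Carboniferous = 60; Devonian = 60.3; Statherian = 200; Rhyacian = 250; Quaternary = 2.58; Jurassic = 56.4.
Sum: 60 + 60.3 + 200 + 250 + 2.58 + 56.4 = 629.28 Myr.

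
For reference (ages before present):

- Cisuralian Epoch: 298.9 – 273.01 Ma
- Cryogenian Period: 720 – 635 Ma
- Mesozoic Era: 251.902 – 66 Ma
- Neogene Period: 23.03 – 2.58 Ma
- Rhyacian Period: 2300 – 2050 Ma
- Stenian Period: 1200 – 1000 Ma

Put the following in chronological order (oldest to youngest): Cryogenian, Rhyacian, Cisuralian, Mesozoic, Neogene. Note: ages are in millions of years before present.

Rhyacian, Cryogenian, Cisuralian, Mesozoic, Neogene

Sorting by start age (descending Ma, since larger Ma = older): Rhyacian began 2300, Cryogenian began 720, Cisuralian began 298.9, Mesozoic began 251.902, Neogene began 23.03.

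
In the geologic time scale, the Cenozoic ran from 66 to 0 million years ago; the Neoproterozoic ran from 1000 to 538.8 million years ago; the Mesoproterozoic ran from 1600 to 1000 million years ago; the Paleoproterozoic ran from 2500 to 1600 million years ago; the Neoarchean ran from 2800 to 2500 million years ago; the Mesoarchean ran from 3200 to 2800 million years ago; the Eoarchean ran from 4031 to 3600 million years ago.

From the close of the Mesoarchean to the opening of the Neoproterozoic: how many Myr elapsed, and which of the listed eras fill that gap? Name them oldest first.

End of Mesoarchean = 2800 Ma; start of Neoproterozoic = 1000 Ma.
Gap = 2800 − 1000 = 1800 Myr.
Eras wholly inside 2800–1000 Ma: Neoarchean (2800–2500), Paleoproterozoic (2500–1600), Mesoproterozoic (1600–1000).

1800 million years; Neoarchean, Paleoproterozoic, Mesoproterozoic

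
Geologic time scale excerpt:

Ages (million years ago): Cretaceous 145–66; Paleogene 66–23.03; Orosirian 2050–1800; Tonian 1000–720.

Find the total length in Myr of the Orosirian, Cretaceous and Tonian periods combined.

609 million years

Duration is start − end for each: (2050 − 1800) + (145 − 66) + (1000 − 720).
That is 250 + 79 + 280, which totals 609 million years.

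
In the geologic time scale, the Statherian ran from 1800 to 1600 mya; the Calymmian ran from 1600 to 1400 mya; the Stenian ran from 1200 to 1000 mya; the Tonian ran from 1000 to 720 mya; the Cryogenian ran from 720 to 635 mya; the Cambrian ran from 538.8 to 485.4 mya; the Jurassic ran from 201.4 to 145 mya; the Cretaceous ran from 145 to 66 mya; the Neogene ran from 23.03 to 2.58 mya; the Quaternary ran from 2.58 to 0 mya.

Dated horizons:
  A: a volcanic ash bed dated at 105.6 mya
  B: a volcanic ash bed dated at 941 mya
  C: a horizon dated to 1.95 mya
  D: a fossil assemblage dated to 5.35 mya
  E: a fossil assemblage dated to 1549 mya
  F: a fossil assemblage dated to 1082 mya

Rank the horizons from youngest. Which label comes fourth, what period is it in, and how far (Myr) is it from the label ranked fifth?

Smaller Ma means younger, so youngest first: C 1.95 < D 5.35 < A 105.6 < B 941 < F 1082 < E 1549.
Counting 4 along gives B (941 Ma); the excerpt puts that inside the Tonian, 1000–720 Ma.
Next in line is F (1082 Ma), and 1082 − 941 = 141 Myr.

B, in the Tonian; 141 million years to F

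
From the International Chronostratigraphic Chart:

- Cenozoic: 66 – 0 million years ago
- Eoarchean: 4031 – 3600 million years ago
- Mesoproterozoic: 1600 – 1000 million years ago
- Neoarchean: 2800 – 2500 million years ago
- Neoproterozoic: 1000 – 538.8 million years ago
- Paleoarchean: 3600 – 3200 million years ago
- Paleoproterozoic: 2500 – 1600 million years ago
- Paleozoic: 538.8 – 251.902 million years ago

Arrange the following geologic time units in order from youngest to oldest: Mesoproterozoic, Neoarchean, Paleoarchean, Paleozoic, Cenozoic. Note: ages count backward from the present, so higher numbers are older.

Cenozoic, Paleozoic, Mesoproterozoic, Neoarchean, Paleoarchean

The oldest of these is Paleoarchean (starts 3600 Ma) and the youngest is Cenozoic (ends 0 Ma).
In between, by decreasing start age: Neoarchean (2800), Mesoproterozoic (1600), Paleozoic (538.8).
Listing youngest first means reversing that sequence.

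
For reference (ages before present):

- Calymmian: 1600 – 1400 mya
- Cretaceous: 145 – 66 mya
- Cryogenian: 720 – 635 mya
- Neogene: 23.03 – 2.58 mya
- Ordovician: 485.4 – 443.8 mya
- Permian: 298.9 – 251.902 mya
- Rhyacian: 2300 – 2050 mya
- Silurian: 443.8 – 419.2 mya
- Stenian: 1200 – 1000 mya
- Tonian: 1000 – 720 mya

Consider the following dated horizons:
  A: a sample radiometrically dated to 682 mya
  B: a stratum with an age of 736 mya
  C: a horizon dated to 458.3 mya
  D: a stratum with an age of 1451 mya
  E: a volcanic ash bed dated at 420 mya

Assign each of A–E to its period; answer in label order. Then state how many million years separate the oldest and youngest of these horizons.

A: 682 Ma lies in 720–635 Ma, so Cryogenian.
B: 736 Ma lies in 1000–720 Ma, so Tonian.
C: 458.3 Ma lies in 485.4–443.8 Ma, so Ordovician.
D: 1451 Ma lies in 1600–1400 Ma, so Calymmian.
E: 420 Ma lies in 443.8–419.2 Ma, so Silurian.
Oldest = 1451 Ma, youngest = 420 Ma → span 1031 Myr.

A — Cryogenian; B — Tonian; C — Ordovician; D — Calymmian; E — Silurian; span 1031 million years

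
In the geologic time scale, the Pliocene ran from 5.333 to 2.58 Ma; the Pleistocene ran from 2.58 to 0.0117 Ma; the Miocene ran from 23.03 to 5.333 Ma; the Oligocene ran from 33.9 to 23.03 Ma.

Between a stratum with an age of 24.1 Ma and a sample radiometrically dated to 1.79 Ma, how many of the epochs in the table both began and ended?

2

The older date is 24.1 Ma and the younger is 1.79 Ma.
Epochs with start < 24.1 and end > 1.79 Ma: Miocene (23.03–5.333), Pliocene (5.333–2.58).
That is 2 complete epochs.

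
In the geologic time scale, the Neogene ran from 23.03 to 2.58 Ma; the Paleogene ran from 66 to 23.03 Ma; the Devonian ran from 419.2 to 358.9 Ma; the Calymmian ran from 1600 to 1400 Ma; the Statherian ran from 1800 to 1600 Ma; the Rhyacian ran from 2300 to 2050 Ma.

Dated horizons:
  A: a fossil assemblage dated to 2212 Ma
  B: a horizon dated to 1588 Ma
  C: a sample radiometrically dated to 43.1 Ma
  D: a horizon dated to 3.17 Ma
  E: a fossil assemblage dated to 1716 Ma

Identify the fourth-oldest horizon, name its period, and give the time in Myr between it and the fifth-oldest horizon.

C, in the Paleogene; 39.93 million years to D

Larger Ma means older, so oldest first: A 2212 > E 1716 > B 1588 > C 43.1 > D 3.17.
Counting 4 along gives C (43.1 Ma); the excerpt puts that inside the Paleogene, 66–23.03 Ma.
Next in line is D (3.17 Ma), and 43.1 − 3.17 = 39.93 Myr.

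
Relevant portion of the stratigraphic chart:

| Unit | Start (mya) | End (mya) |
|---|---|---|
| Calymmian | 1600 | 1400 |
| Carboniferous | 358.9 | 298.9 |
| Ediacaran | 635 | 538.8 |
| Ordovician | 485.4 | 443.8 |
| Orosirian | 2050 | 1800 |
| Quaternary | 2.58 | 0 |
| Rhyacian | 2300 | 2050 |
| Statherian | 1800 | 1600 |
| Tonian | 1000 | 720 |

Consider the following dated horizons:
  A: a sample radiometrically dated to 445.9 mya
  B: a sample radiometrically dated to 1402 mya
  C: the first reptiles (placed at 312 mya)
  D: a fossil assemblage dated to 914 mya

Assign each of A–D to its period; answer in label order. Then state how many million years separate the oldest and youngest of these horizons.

A — Ordovician; B — Calymmian; C — Carboniferous; D — Tonian; span 1090 million years

A: 445.9 Ma lies in 485.4–443.8 Ma, so Ordovician.
B: 1402 Ma lies in 1600–1400 Ma, so Calymmian.
C: 312 Ma lies in 358.9–298.9 Ma, so Carboniferous.
D: 914 Ma lies in 1000–720 Ma, so Tonian.
Oldest = 1402 Ma, youngest = 312 Ma → span 1090 Myr.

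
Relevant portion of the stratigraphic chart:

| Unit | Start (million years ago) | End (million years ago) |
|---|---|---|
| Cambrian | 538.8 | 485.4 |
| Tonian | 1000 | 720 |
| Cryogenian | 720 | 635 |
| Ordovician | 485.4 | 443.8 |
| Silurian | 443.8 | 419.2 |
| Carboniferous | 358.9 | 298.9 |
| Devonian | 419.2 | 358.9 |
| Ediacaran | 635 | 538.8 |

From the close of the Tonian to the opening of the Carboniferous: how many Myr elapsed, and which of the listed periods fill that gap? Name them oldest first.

End of Tonian = 720 Ma; start of Carboniferous = 358.9 Ma.
Gap = 720 − 358.9 = 361.1 Myr.
Periods wholly inside 720–358.9 Ma: Cryogenian (720–635), Ediacaran (635–538.8), Cambrian (538.8–485.4), Ordovician (485.4–443.8), Silurian (443.8–419.2), Devonian (419.2–358.9).

361.1 million years; Cryogenian, Ediacaran, Cambrian, Ordovician, Silurian, Devonian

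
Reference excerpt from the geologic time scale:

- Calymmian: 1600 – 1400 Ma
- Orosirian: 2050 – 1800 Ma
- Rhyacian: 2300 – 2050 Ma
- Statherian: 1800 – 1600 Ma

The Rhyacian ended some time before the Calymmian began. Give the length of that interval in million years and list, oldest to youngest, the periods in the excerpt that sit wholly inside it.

End of Rhyacian = 2050 Ma; start of Calymmian = 1600 Ma.
Gap = 2050 − 1600 = 450 Myr.
Periods wholly inside 2050–1600 Ma: Orosirian (2050–1800), Statherian (1800–1600).

450 million years; Orosirian, Statherian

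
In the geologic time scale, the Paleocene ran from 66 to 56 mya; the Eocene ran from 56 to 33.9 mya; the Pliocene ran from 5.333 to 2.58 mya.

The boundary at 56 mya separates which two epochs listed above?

The Paleocene ends at 56 mya and the Eocene begins at 56 mya, so they share that boundary.

Paleocene and Eocene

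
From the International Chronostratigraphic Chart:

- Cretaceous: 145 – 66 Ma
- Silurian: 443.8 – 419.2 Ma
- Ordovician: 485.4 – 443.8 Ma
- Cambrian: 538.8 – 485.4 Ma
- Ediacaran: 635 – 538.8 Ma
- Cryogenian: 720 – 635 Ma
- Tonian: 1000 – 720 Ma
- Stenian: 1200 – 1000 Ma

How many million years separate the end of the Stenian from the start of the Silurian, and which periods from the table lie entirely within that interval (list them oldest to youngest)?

End of Stenian = 1000 Ma; start of Silurian = 443.8 Ma.
Gap = 1000 − 443.8 = 556.2 Myr.
Periods wholly inside 1000–443.8 Ma: Tonian (1000–720), Cryogenian (720–635), Ediacaran (635–538.8), Cambrian (538.8–485.4), Ordovician (485.4–443.8).

556.2 million years; Tonian, Cryogenian, Ediacaran, Cambrian, Ordovician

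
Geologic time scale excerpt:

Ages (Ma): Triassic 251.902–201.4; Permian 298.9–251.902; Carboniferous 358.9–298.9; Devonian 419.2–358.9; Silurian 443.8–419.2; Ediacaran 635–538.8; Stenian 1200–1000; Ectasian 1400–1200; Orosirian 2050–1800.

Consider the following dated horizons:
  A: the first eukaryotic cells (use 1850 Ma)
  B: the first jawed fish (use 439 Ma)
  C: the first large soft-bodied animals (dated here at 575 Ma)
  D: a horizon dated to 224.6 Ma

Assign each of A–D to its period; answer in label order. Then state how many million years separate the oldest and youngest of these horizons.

A: 1850 Ma lies in 2050–1800 Ma, so Orosirian.
B: 439 Ma lies in 443.8–419.2 Ma, so Silurian.
C: 575 Ma lies in 635–538.8 Ma, so Ediacaran.
D: 224.6 Ma lies in 251.902–201.4 Ma, so Triassic.
Oldest = 1850 Ma, youngest = 224.6 Ma → span 1625.4 Myr.

A — Orosirian; B — Silurian; C — Ediacaran; D — Triassic; span 1625.4 million years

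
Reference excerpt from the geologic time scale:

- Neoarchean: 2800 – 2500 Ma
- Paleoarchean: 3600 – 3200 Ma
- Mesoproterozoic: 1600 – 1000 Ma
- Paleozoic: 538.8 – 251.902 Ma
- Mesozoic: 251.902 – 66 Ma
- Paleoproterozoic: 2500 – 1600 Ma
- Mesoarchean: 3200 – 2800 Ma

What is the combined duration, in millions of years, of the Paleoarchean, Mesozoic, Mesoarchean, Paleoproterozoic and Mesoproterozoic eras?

Duration is start − end for each: (3600 − 3200) + (251.902 − 66) + (3200 − 2800) + (2500 − 1600) + (1600 − 1000).
That is 400 + 185.902 + 400 + 900 + 600, which totals 2485.902 million years.

2485.902 million years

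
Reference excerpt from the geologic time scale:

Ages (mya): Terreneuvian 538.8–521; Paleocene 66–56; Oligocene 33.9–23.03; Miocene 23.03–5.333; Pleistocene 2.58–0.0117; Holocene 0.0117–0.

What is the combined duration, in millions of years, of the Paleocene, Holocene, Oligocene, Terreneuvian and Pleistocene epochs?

Duration is start − end for each: (66 − 56) + (0.0117 − 0) + (33.9 − 23.03) + (538.8 − 521) + (2.58 − 0.0117).
That is 10 + 0.0117 + 10.87 + 17.8 + 2.5683, which totals 41.25 million years.

41.25 million years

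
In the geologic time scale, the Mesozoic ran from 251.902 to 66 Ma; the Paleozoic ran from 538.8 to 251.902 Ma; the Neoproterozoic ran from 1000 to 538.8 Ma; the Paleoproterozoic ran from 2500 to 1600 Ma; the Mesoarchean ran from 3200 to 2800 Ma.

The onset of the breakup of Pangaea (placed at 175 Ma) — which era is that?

Mesozoic

175 Ma lies between 251.902 and 66 Ma, so it falls in the Mesozoic.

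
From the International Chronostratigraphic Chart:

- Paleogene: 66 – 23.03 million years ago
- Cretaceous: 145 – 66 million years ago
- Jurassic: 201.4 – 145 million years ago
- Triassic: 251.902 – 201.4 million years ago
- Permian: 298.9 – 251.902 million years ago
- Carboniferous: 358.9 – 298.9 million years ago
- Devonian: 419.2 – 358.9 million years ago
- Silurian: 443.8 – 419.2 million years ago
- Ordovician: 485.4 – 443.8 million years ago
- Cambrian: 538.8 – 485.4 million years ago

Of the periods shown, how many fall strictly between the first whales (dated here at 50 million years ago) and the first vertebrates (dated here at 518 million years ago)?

8

518 Ma sits inside the Cambrian (538.8–485.4) and 50 Ma inside the Paleogene (66–23.03); neither of those is wholly between the two dates.
The listed periods lying completely between them are Ordovician, Silurian, Devonian, Carboniferous, Permian, Triassic, Jurassic, Cretaceous — 8 in all.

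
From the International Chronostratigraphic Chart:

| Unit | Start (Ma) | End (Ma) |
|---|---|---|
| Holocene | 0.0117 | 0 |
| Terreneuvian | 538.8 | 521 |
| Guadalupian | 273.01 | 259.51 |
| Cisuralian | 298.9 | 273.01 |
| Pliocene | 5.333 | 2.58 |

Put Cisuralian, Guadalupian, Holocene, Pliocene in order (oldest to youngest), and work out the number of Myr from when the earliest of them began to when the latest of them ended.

Start ages (Ma): Cisuralian 298.9, Guadalupian 273.01, Pliocene 5.333, Holocene 0.0117.
Ordered oldest to youngest: Cisuralian, Guadalupian, Pliocene, Holocene.
Span = 298.9 − 0 = 298.9 Myr.

Cisuralian → Guadalupian → Pliocene → Holocene; total span 298.9 Myr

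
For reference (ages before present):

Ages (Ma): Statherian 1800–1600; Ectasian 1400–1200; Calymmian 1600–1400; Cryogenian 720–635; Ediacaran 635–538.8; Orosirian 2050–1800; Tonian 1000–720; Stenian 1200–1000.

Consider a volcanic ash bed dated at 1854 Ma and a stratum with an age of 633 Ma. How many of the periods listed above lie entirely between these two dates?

6

1854 Ma sits inside the Orosirian (2050–1800) and 633 Ma inside the Ediacaran (635–538.8); neither of those is wholly between the two dates.
The listed periods lying completely between them are Statherian, Calymmian, Ectasian, Stenian, Tonian, Cryogenian — 6 in all.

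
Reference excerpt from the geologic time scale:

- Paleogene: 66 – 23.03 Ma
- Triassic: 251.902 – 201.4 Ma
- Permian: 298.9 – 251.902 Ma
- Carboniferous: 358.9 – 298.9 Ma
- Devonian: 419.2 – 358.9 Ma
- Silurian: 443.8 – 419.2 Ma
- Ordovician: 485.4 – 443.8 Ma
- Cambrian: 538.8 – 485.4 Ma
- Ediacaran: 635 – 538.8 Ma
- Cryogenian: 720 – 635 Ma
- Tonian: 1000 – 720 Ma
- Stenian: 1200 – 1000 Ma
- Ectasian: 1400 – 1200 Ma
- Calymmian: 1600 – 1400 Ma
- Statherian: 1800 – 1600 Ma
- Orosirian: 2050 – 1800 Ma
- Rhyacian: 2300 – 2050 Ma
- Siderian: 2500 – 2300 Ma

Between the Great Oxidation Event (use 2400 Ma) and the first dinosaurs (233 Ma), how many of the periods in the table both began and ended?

2400 Ma sits inside the Siderian (2500–2300) and 233 Ma inside the Triassic (251.902–201.4); neither of those is wholly between the two dates.
The listed periods lying completely between them are Rhyacian, Orosirian, Statherian, Calymmian, Ectasian, Stenian, Tonian, Cryogenian, Ediacaran, Cambrian, Ordovician, Silurian, Devonian, Carboniferous, Permian — 15 in all.

15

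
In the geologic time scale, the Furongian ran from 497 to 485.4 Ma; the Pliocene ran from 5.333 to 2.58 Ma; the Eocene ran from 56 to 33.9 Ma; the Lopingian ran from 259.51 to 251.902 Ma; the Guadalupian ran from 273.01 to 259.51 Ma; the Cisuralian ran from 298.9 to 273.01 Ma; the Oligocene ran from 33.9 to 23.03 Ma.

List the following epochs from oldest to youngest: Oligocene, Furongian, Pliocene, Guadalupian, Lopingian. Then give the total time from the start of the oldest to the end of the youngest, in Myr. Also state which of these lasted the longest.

Furongian, Guadalupian, Lopingian, Oligocene, Pliocene; total span 494.42 Myr; longest is Guadalupian

Start ages (Ma): Furongian 497, Guadalupian 273.01, Lopingian 259.51, Oligocene 33.9, Pliocene 5.333.
Ordered oldest to youngest: Furongian, Guadalupian, Lopingian, Oligocene, Pliocene.
Span = 497 − 2.58 = 494.42 Myr.
Durations: Lopingian 7.608, Pliocene 2.753, Furongian 11.6, Guadalupian 13.5, Oligocene 10.87 → longest is Guadalupian (13.5 Myr).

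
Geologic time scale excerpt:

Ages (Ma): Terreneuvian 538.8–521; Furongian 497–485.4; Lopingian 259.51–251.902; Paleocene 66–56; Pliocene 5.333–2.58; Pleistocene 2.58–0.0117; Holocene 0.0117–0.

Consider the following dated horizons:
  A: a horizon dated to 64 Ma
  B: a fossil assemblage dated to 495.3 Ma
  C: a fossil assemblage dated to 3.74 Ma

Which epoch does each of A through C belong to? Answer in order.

A — Paleocene; B — Furongian; C — Pliocene

Match each age against the start–end ranges in the excerpt: A = 64 Ma → Paleocene (66–56); B = 495.3 Ma → Furongian (497–485.4); C = 3.74 Ma → Pliocene (5.333–2.58).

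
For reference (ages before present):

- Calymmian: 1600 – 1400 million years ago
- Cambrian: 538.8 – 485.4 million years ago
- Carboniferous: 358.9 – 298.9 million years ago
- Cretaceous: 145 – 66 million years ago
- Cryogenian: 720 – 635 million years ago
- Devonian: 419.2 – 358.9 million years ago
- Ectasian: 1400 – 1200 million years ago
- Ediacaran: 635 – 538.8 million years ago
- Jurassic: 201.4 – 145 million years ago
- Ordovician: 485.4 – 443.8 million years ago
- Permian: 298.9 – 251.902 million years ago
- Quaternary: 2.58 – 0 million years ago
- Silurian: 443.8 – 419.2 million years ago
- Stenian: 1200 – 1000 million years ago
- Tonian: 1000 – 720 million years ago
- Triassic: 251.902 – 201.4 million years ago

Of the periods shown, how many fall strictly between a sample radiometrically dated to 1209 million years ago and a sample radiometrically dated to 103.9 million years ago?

1209 Ma sits inside the Ectasian (1400–1200) and 103.9 Ma inside the Cretaceous (145–66); neither of those is wholly between the two dates.
The listed periods lying completely between them are Stenian, Tonian, Cryogenian, Ediacaran, Cambrian, Ordovician, Silurian, Devonian, Carboniferous, Permian, Triassic, Jurassic — 12 in all.

12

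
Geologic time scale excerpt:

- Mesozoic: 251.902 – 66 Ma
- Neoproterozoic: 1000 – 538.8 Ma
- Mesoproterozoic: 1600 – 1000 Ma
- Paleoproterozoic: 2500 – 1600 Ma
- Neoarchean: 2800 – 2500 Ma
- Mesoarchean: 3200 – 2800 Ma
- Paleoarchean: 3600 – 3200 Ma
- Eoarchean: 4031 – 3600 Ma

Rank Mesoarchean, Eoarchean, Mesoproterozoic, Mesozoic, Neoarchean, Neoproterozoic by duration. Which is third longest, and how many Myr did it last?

Eoarchean, 431 million years

Durations: Mesoarchean 400; Eoarchean 431; Mesoproterozoic 600; Mesozoic 185.902; Neoarchean 300; Neoproterozoic 461.2 Myr.
Sorted longest-first: Mesoproterozoic (600), Neoproterozoic (461.2), Eoarchean (431), Mesoarchean (400), Neoarchean (300), Mesozoic (185.902).
The third longest is Eoarchean at 431 Myr.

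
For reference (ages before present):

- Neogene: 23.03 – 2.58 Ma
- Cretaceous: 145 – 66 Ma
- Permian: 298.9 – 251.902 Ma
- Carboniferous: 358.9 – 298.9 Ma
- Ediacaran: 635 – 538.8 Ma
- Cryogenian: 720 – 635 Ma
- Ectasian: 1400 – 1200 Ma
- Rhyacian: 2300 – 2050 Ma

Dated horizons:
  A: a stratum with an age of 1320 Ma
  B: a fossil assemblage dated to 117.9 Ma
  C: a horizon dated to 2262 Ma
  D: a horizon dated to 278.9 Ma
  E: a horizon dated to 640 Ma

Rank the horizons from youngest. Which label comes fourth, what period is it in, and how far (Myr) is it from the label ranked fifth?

Smaller Ma means younger, so youngest first: B 117.9 < D 278.9 < E 640 < A 1320 < C 2262.
Counting 4 along gives A (1320 Ma); the excerpt puts that inside the Ectasian, 1400–1200 Ma.
Next in line is C (2262 Ma), and 2262 − 1320 = 942 Myr.

A, in the Ectasian; 942 million years to C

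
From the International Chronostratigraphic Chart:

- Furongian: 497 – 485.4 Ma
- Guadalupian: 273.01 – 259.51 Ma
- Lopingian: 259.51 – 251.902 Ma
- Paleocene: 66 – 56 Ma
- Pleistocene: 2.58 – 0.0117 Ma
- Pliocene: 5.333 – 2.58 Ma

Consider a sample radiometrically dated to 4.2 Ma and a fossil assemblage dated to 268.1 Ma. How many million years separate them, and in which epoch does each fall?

263.9 million years apart; the first in the Pliocene, the second in the Guadalupian

Elapsed time: 268.1 − 4.2 = 263.9 Myr.
4.2 Ma lies within 5.333–2.58 Ma: Pliocene.
268.1 Ma lies within 273.01–259.51 Ma: Guadalupian.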